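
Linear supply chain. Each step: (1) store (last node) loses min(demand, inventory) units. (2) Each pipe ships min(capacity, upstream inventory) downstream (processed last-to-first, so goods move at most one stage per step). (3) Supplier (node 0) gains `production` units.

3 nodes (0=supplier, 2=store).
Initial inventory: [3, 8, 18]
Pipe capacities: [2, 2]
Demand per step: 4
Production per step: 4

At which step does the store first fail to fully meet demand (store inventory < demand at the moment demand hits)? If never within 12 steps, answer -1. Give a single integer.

Step 1: demand=4,sold=4 ship[1->2]=2 ship[0->1]=2 prod=4 -> [5 8 16]
Step 2: demand=4,sold=4 ship[1->2]=2 ship[0->1]=2 prod=4 -> [7 8 14]
Step 3: demand=4,sold=4 ship[1->2]=2 ship[0->1]=2 prod=4 -> [9 8 12]
Step 4: demand=4,sold=4 ship[1->2]=2 ship[0->1]=2 prod=4 -> [11 8 10]
Step 5: demand=4,sold=4 ship[1->2]=2 ship[0->1]=2 prod=4 -> [13 8 8]
Step 6: demand=4,sold=4 ship[1->2]=2 ship[0->1]=2 prod=4 -> [15 8 6]
Step 7: demand=4,sold=4 ship[1->2]=2 ship[0->1]=2 prod=4 -> [17 8 4]
Step 8: demand=4,sold=4 ship[1->2]=2 ship[0->1]=2 prod=4 -> [19 8 2]
Step 9: demand=4,sold=2 ship[1->2]=2 ship[0->1]=2 prod=4 -> [21 8 2]
Step 10: demand=4,sold=2 ship[1->2]=2 ship[0->1]=2 prod=4 -> [23 8 2]
Step 11: demand=4,sold=2 ship[1->2]=2 ship[0->1]=2 prod=4 -> [25 8 2]
Step 12: demand=4,sold=2 ship[1->2]=2 ship[0->1]=2 prod=4 -> [27 8 2]
First stockout at step 9

9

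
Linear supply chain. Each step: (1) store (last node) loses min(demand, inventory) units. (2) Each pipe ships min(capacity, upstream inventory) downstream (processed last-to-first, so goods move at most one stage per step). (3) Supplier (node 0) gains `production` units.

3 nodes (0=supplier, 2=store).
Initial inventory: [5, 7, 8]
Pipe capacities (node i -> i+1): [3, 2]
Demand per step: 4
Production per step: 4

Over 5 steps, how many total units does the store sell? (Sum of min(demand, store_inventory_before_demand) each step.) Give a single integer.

Step 1: sold=4 (running total=4) -> [6 8 6]
Step 2: sold=4 (running total=8) -> [7 9 4]
Step 3: sold=4 (running total=12) -> [8 10 2]
Step 4: sold=2 (running total=14) -> [9 11 2]
Step 5: sold=2 (running total=16) -> [10 12 2]

Answer: 16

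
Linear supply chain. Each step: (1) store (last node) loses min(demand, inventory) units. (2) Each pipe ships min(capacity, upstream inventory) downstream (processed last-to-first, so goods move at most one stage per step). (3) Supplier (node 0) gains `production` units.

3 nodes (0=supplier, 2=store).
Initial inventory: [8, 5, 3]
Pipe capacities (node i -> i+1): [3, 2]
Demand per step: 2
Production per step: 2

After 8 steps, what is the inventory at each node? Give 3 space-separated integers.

Step 1: demand=2,sold=2 ship[1->2]=2 ship[0->1]=3 prod=2 -> inv=[7 6 3]
Step 2: demand=2,sold=2 ship[1->2]=2 ship[0->1]=3 prod=2 -> inv=[6 7 3]
Step 3: demand=2,sold=2 ship[1->2]=2 ship[0->1]=3 prod=2 -> inv=[5 8 3]
Step 4: demand=2,sold=2 ship[1->2]=2 ship[0->1]=3 prod=2 -> inv=[4 9 3]
Step 5: demand=2,sold=2 ship[1->2]=2 ship[0->1]=3 prod=2 -> inv=[3 10 3]
Step 6: demand=2,sold=2 ship[1->2]=2 ship[0->1]=3 prod=2 -> inv=[2 11 3]
Step 7: demand=2,sold=2 ship[1->2]=2 ship[0->1]=2 prod=2 -> inv=[2 11 3]
Step 8: demand=2,sold=2 ship[1->2]=2 ship[0->1]=2 prod=2 -> inv=[2 11 3]

2 11 3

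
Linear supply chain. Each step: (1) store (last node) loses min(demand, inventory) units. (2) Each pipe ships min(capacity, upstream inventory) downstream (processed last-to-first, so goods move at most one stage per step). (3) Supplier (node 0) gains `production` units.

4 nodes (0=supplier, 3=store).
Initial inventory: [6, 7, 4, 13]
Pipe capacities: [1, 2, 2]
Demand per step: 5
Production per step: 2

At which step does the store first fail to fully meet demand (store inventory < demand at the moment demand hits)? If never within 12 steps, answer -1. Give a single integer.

Step 1: demand=5,sold=5 ship[2->3]=2 ship[1->2]=2 ship[0->1]=1 prod=2 -> [7 6 4 10]
Step 2: demand=5,sold=5 ship[2->3]=2 ship[1->2]=2 ship[0->1]=1 prod=2 -> [8 5 4 7]
Step 3: demand=5,sold=5 ship[2->3]=2 ship[1->2]=2 ship[0->1]=1 prod=2 -> [9 4 4 4]
Step 4: demand=5,sold=4 ship[2->3]=2 ship[1->2]=2 ship[0->1]=1 prod=2 -> [10 3 4 2]
Step 5: demand=5,sold=2 ship[2->3]=2 ship[1->2]=2 ship[0->1]=1 prod=2 -> [11 2 4 2]
Step 6: demand=5,sold=2 ship[2->3]=2 ship[1->2]=2 ship[0->1]=1 prod=2 -> [12 1 4 2]
Step 7: demand=5,sold=2 ship[2->3]=2 ship[1->2]=1 ship[0->1]=1 prod=2 -> [13 1 3 2]
Step 8: demand=5,sold=2 ship[2->3]=2 ship[1->2]=1 ship[0->1]=1 prod=2 -> [14 1 2 2]
Step 9: demand=5,sold=2 ship[2->3]=2 ship[1->2]=1 ship[0->1]=1 prod=2 -> [15 1 1 2]
Step 10: demand=5,sold=2 ship[2->3]=1 ship[1->2]=1 ship[0->1]=1 prod=2 -> [16 1 1 1]
Step 11: demand=5,sold=1 ship[2->3]=1 ship[1->2]=1 ship[0->1]=1 prod=2 -> [17 1 1 1]
Step 12: demand=5,sold=1 ship[2->3]=1 ship[1->2]=1 ship[0->1]=1 prod=2 -> [18 1 1 1]
First stockout at step 4

4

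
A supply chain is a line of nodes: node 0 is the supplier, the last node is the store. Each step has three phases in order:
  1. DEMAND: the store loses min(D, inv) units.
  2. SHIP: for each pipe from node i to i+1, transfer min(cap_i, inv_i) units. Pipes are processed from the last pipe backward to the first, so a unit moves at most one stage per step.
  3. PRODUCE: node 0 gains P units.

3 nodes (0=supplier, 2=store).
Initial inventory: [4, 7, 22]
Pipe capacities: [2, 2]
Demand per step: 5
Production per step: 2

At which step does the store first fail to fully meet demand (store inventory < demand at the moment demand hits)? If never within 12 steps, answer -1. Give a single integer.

Step 1: demand=5,sold=5 ship[1->2]=2 ship[0->1]=2 prod=2 -> [4 7 19]
Step 2: demand=5,sold=5 ship[1->2]=2 ship[0->1]=2 prod=2 -> [4 7 16]
Step 3: demand=5,sold=5 ship[1->2]=2 ship[0->1]=2 prod=2 -> [4 7 13]
Step 4: demand=5,sold=5 ship[1->2]=2 ship[0->1]=2 prod=2 -> [4 7 10]
Step 5: demand=5,sold=5 ship[1->2]=2 ship[0->1]=2 prod=2 -> [4 7 7]
Step 6: demand=5,sold=5 ship[1->2]=2 ship[0->1]=2 prod=2 -> [4 7 4]
Step 7: demand=5,sold=4 ship[1->2]=2 ship[0->1]=2 prod=2 -> [4 7 2]
Step 8: demand=5,sold=2 ship[1->2]=2 ship[0->1]=2 prod=2 -> [4 7 2]
Step 9: demand=5,sold=2 ship[1->2]=2 ship[0->1]=2 prod=2 -> [4 7 2]
Step 10: demand=5,sold=2 ship[1->2]=2 ship[0->1]=2 prod=2 -> [4 7 2]
Step 11: demand=5,sold=2 ship[1->2]=2 ship[0->1]=2 prod=2 -> [4 7 2]
Step 12: demand=5,sold=2 ship[1->2]=2 ship[0->1]=2 prod=2 -> [4 7 2]
First stockout at step 7

7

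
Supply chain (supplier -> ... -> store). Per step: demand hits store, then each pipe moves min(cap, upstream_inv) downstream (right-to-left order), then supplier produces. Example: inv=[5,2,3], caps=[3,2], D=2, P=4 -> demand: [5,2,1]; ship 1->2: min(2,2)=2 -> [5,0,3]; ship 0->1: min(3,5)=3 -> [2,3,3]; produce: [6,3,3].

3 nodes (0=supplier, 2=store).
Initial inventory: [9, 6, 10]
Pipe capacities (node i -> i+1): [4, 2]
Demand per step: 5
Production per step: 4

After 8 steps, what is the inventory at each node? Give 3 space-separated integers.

Step 1: demand=5,sold=5 ship[1->2]=2 ship[0->1]=4 prod=4 -> inv=[9 8 7]
Step 2: demand=5,sold=5 ship[1->2]=2 ship[0->1]=4 prod=4 -> inv=[9 10 4]
Step 3: demand=5,sold=4 ship[1->2]=2 ship[0->1]=4 prod=4 -> inv=[9 12 2]
Step 4: demand=5,sold=2 ship[1->2]=2 ship[0->1]=4 prod=4 -> inv=[9 14 2]
Step 5: demand=5,sold=2 ship[1->2]=2 ship[0->1]=4 prod=4 -> inv=[9 16 2]
Step 6: demand=5,sold=2 ship[1->2]=2 ship[0->1]=4 prod=4 -> inv=[9 18 2]
Step 7: demand=5,sold=2 ship[1->2]=2 ship[0->1]=4 prod=4 -> inv=[9 20 2]
Step 8: demand=5,sold=2 ship[1->2]=2 ship[0->1]=4 prod=4 -> inv=[9 22 2]

9 22 2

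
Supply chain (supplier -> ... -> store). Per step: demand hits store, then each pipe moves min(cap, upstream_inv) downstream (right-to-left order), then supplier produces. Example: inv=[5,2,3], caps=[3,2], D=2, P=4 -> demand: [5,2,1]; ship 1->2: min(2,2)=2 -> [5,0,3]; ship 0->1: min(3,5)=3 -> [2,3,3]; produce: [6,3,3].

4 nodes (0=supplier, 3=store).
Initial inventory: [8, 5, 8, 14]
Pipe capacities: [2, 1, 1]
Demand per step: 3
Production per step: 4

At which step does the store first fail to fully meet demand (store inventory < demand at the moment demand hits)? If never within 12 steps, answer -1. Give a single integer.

Step 1: demand=3,sold=3 ship[2->3]=1 ship[1->2]=1 ship[0->1]=2 prod=4 -> [10 6 8 12]
Step 2: demand=3,sold=3 ship[2->3]=1 ship[1->2]=1 ship[0->1]=2 prod=4 -> [12 7 8 10]
Step 3: demand=3,sold=3 ship[2->3]=1 ship[1->2]=1 ship[0->1]=2 prod=4 -> [14 8 8 8]
Step 4: demand=3,sold=3 ship[2->3]=1 ship[1->2]=1 ship[0->1]=2 prod=4 -> [16 9 8 6]
Step 5: demand=3,sold=3 ship[2->3]=1 ship[1->2]=1 ship[0->1]=2 prod=4 -> [18 10 8 4]
Step 6: demand=3,sold=3 ship[2->3]=1 ship[1->2]=1 ship[0->1]=2 prod=4 -> [20 11 8 2]
Step 7: demand=3,sold=2 ship[2->3]=1 ship[1->2]=1 ship[0->1]=2 prod=4 -> [22 12 8 1]
Step 8: demand=3,sold=1 ship[2->3]=1 ship[1->2]=1 ship[0->1]=2 prod=4 -> [24 13 8 1]
Step 9: demand=3,sold=1 ship[2->3]=1 ship[1->2]=1 ship[0->1]=2 prod=4 -> [26 14 8 1]
Step 10: demand=3,sold=1 ship[2->3]=1 ship[1->2]=1 ship[0->1]=2 prod=4 -> [28 15 8 1]
Step 11: demand=3,sold=1 ship[2->3]=1 ship[1->2]=1 ship[0->1]=2 prod=4 -> [30 16 8 1]
Step 12: demand=3,sold=1 ship[2->3]=1 ship[1->2]=1 ship[0->1]=2 prod=4 -> [32 17 8 1]
First stockout at step 7

7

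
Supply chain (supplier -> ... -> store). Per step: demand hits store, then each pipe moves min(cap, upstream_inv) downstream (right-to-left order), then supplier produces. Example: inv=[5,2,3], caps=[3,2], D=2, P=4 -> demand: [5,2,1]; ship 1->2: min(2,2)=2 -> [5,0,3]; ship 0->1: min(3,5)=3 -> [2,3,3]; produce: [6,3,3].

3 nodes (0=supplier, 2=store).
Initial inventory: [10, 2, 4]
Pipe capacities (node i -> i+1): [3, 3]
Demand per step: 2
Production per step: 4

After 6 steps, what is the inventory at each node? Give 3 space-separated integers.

Step 1: demand=2,sold=2 ship[1->2]=2 ship[0->1]=3 prod=4 -> inv=[11 3 4]
Step 2: demand=2,sold=2 ship[1->2]=3 ship[0->1]=3 prod=4 -> inv=[12 3 5]
Step 3: demand=2,sold=2 ship[1->2]=3 ship[0->1]=3 prod=4 -> inv=[13 3 6]
Step 4: demand=2,sold=2 ship[1->2]=3 ship[0->1]=3 prod=4 -> inv=[14 3 7]
Step 5: demand=2,sold=2 ship[1->2]=3 ship[0->1]=3 prod=4 -> inv=[15 3 8]
Step 6: demand=2,sold=2 ship[1->2]=3 ship[0->1]=3 prod=4 -> inv=[16 3 9]

16 3 9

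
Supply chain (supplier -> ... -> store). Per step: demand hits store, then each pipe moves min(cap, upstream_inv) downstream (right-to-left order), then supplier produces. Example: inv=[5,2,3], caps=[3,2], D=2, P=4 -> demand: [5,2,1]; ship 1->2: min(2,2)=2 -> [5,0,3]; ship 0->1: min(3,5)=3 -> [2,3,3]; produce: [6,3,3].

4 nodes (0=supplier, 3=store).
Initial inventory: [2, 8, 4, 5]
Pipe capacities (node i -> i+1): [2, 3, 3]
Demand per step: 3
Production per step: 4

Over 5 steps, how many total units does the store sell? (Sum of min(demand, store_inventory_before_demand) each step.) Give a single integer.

Step 1: sold=3 (running total=3) -> [4 7 4 5]
Step 2: sold=3 (running total=6) -> [6 6 4 5]
Step 3: sold=3 (running total=9) -> [8 5 4 5]
Step 4: sold=3 (running total=12) -> [10 4 4 5]
Step 5: sold=3 (running total=15) -> [12 3 4 5]

Answer: 15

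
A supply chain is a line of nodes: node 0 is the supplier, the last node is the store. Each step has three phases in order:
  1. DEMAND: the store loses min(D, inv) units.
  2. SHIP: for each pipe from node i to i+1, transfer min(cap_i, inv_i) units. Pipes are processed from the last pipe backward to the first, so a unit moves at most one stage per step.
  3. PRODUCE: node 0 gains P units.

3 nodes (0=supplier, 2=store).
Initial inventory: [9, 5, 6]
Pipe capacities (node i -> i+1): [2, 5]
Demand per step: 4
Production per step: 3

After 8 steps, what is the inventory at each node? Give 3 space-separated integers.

Step 1: demand=4,sold=4 ship[1->2]=5 ship[0->1]=2 prod=3 -> inv=[10 2 7]
Step 2: demand=4,sold=4 ship[1->2]=2 ship[0->1]=2 prod=3 -> inv=[11 2 5]
Step 3: demand=4,sold=4 ship[1->2]=2 ship[0->1]=2 prod=3 -> inv=[12 2 3]
Step 4: demand=4,sold=3 ship[1->2]=2 ship[0->1]=2 prod=3 -> inv=[13 2 2]
Step 5: demand=4,sold=2 ship[1->2]=2 ship[0->1]=2 prod=3 -> inv=[14 2 2]
Step 6: demand=4,sold=2 ship[1->2]=2 ship[0->1]=2 prod=3 -> inv=[15 2 2]
Step 7: demand=4,sold=2 ship[1->2]=2 ship[0->1]=2 prod=3 -> inv=[16 2 2]
Step 8: demand=4,sold=2 ship[1->2]=2 ship[0->1]=2 prod=3 -> inv=[17 2 2]

17 2 2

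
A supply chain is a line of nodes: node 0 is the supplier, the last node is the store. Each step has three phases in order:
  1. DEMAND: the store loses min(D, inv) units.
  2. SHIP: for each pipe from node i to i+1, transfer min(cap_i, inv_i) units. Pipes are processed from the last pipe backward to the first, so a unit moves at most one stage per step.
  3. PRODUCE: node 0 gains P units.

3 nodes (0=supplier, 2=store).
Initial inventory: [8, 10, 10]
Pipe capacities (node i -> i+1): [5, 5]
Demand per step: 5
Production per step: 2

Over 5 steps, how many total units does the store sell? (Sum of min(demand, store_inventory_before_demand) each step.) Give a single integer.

Answer: 25

Derivation:
Step 1: sold=5 (running total=5) -> [5 10 10]
Step 2: sold=5 (running total=10) -> [2 10 10]
Step 3: sold=5 (running total=15) -> [2 7 10]
Step 4: sold=5 (running total=20) -> [2 4 10]
Step 5: sold=5 (running total=25) -> [2 2 9]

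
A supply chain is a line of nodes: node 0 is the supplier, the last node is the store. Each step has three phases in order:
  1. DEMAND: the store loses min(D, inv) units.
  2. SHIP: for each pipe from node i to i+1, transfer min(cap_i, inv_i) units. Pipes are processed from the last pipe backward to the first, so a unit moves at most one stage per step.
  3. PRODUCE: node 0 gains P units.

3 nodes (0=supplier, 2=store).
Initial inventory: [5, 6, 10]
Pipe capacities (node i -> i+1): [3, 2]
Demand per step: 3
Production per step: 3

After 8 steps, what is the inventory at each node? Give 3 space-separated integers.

Step 1: demand=3,sold=3 ship[1->2]=2 ship[0->1]=3 prod=3 -> inv=[5 7 9]
Step 2: demand=3,sold=3 ship[1->2]=2 ship[0->1]=3 prod=3 -> inv=[5 8 8]
Step 3: demand=3,sold=3 ship[1->2]=2 ship[0->1]=3 prod=3 -> inv=[5 9 7]
Step 4: demand=3,sold=3 ship[1->2]=2 ship[0->1]=3 prod=3 -> inv=[5 10 6]
Step 5: demand=3,sold=3 ship[1->2]=2 ship[0->1]=3 prod=3 -> inv=[5 11 5]
Step 6: demand=3,sold=3 ship[1->2]=2 ship[0->1]=3 prod=3 -> inv=[5 12 4]
Step 7: demand=3,sold=3 ship[1->2]=2 ship[0->1]=3 prod=3 -> inv=[5 13 3]
Step 8: demand=3,sold=3 ship[1->2]=2 ship[0->1]=3 prod=3 -> inv=[5 14 2]

5 14 2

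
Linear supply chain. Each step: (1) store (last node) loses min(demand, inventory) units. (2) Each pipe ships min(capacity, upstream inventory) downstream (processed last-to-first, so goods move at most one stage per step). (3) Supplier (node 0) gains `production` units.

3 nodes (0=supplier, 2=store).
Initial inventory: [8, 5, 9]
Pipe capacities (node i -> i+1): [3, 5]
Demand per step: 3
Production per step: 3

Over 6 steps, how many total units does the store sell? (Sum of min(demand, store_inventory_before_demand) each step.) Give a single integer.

Step 1: sold=3 (running total=3) -> [8 3 11]
Step 2: sold=3 (running total=6) -> [8 3 11]
Step 3: sold=3 (running total=9) -> [8 3 11]
Step 4: sold=3 (running total=12) -> [8 3 11]
Step 5: sold=3 (running total=15) -> [8 3 11]
Step 6: sold=3 (running total=18) -> [8 3 11]

Answer: 18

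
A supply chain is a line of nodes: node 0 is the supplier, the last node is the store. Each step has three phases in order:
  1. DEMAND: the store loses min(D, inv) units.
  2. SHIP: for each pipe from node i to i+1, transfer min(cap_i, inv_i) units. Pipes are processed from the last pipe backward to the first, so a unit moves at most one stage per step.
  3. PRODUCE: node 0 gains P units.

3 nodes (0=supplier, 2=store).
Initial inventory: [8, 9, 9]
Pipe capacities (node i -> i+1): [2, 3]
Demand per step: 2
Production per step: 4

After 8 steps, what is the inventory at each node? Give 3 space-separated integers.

Step 1: demand=2,sold=2 ship[1->2]=3 ship[0->1]=2 prod=4 -> inv=[10 8 10]
Step 2: demand=2,sold=2 ship[1->2]=3 ship[0->1]=2 prod=4 -> inv=[12 7 11]
Step 3: demand=2,sold=2 ship[1->2]=3 ship[0->1]=2 prod=4 -> inv=[14 6 12]
Step 4: demand=2,sold=2 ship[1->2]=3 ship[0->1]=2 prod=4 -> inv=[16 5 13]
Step 5: demand=2,sold=2 ship[1->2]=3 ship[0->1]=2 prod=4 -> inv=[18 4 14]
Step 6: demand=2,sold=2 ship[1->2]=3 ship[0->1]=2 prod=4 -> inv=[20 3 15]
Step 7: demand=2,sold=2 ship[1->2]=3 ship[0->1]=2 prod=4 -> inv=[22 2 16]
Step 8: demand=2,sold=2 ship[1->2]=2 ship[0->1]=2 prod=4 -> inv=[24 2 16]

24 2 16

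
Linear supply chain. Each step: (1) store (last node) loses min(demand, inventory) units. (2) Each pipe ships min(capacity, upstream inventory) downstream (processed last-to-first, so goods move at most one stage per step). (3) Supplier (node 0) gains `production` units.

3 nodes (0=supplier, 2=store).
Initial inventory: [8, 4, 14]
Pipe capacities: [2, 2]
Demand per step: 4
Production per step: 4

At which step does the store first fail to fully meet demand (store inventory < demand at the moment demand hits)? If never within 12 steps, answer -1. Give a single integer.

Step 1: demand=4,sold=4 ship[1->2]=2 ship[0->1]=2 prod=4 -> [10 4 12]
Step 2: demand=4,sold=4 ship[1->2]=2 ship[0->1]=2 prod=4 -> [12 4 10]
Step 3: demand=4,sold=4 ship[1->2]=2 ship[0->1]=2 prod=4 -> [14 4 8]
Step 4: demand=4,sold=4 ship[1->2]=2 ship[0->1]=2 prod=4 -> [16 4 6]
Step 5: demand=4,sold=4 ship[1->2]=2 ship[0->1]=2 prod=4 -> [18 4 4]
Step 6: demand=4,sold=4 ship[1->2]=2 ship[0->1]=2 prod=4 -> [20 4 2]
Step 7: demand=4,sold=2 ship[1->2]=2 ship[0->1]=2 prod=4 -> [22 4 2]
Step 8: demand=4,sold=2 ship[1->2]=2 ship[0->1]=2 prod=4 -> [24 4 2]
Step 9: demand=4,sold=2 ship[1->2]=2 ship[0->1]=2 prod=4 -> [26 4 2]
Step 10: demand=4,sold=2 ship[1->2]=2 ship[0->1]=2 prod=4 -> [28 4 2]
Step 11: demand=4,sold=2 ship[1->2]=2 ship[0->1]=2 prod=4 -> [30 4 2]
Step 12: demand=4,sold=2 ship[1->2]=2 ship[0->1]=2 prod=4 -> [32 4 2]
First stockout at step 7

7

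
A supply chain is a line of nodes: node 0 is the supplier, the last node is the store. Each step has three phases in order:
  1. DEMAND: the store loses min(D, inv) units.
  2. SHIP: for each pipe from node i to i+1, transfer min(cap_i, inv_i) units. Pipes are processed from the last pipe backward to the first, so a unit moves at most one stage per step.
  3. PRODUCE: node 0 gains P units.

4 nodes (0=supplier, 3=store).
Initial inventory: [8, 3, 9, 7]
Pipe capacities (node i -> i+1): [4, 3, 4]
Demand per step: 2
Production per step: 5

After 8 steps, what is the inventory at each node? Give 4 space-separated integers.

Step 1: demand=2,sold=2 ship[2->3]=4 ship[1->2]=3 ship[0->1]=4 prod=5 -> inv=[9 4 8 9]
Step 2: demand=2,sold=2 ship[2->3]=4 ship[1->2]=3 ship[0->1]=4 prod=5 -> inv=[10 5 7 11]
Step 3: demand=2,sold=2 ship[2->3]=4 ship[1->2]=3 ship[0->1]=4 prod=5 -> inv=[11 6 6 13]
Step 4: demand=2,sold=2 ship[2->3]=4 ship[1->2]=3 ship[0->1]=4 prod=5 -> inv=[12 7 5 15]
Step 5: demand=2,sold=2 ship[2->3]=4 ship[1->2]=3 ship[0->1]=4 prod=5 -> inv=[13 8 4 17]
Step 6: demand=2,sold=2 ship[2->3]=4 ship[1->2]=3 ship[0->1]=4 prod=5 -> inv=[14 9 3 19]
Step 7: demand=2,sold=2 ship[2->3]=3 ship[1->2]=3 ship[0->1]=4 prod=5 -> inv=[15 10 3 20]
Step 8: demand=2,sold=2 ship[2->3]=3 ship[1->2]=3 ship[0->1]=4 prod=5 -> inv=[16 11 3 21]

16 11 3 21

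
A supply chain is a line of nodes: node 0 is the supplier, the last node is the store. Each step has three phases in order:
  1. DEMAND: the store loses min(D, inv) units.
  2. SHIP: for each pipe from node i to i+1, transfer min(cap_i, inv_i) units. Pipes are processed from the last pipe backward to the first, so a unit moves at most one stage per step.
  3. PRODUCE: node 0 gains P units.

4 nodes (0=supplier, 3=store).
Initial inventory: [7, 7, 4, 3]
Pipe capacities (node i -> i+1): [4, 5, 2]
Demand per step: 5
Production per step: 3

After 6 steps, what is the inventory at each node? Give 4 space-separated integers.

Step 1: demand=5,sold=3 ship[2->3]=2 ship[1->2]=5 ship[0->1]=4 prod=3 -> inv=[6 6 7 2]
Step 2: demand=5,sold=2 ship[2->3]=2 ship[1->2]=5 ship[0->1]=4 prod=3 -> inv=[5 5 10 2]
Step 3: demand=5,sold=2 ship[2->3]=2 ship[1->2]=5 ship[0->1]=4 prod=3 -> inv=[4 4 13 2]
Step 4: demand=5,sold=2 ship[2->3]=2 ship[1->2]=4 ship[0->1]=4 prod=3 -> inv=[3 4 15 2]
Step 5: demand=5,sold=2 ship[2->3]=2 ship[1->2]=4 ship[0->1]=3 prod=3 -> inv=[3 3 17 2]
Step 6: demand=5,sold=2 ship[2->3]=2 ship[1->2]=3 ship[0->1]=3 prod=3 -> inv=[3 3 18 2]

3 3 18 2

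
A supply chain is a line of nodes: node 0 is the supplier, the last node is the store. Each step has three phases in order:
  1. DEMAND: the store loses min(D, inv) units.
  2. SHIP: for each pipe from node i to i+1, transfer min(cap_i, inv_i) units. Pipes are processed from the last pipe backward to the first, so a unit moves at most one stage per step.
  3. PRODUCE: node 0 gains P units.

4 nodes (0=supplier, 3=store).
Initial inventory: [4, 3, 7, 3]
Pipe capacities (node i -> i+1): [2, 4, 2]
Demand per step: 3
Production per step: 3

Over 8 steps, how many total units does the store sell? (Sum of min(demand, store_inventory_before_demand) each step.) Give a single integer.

Step 1: sold=3 (running total=3) -> [5 2 8 2]
Step 2: sold=2 (running total=5) -> [6 2 8 2]
Step 3: sold=2 (running total=7) -> [7 2 8 2]
Step 4: sold=2 (running total=9) -> [8 2 8 2]
Step 5: sold=2 (running total=11) -> [9 2 8 2]
Step 6: sold=2 (running total=13) -> [10 2 8 2]
Step 7: sold=2 (running total=15) -> [11 2 8 2]
Step 8: sold=2 (running total=17) -> [12 2 8 2]

Answer: 17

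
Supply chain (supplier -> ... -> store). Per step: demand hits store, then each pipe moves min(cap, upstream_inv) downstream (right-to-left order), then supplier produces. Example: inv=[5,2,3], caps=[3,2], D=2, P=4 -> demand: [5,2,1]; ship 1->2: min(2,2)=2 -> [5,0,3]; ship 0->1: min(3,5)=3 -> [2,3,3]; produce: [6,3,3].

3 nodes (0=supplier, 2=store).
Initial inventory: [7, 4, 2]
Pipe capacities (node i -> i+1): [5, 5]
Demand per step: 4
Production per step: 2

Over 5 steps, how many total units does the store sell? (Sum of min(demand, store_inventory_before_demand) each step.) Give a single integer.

Answer: 17

Derivation:
Step 1: sold=2 (running total=2) -> [4 5 4]
Step 2: sold=4 (running total=6) -> [2 4 5]
Step 3: sold=4 (running total=10) -> [2 2 5]
Step 4: sold=4 (running total=14) -> [2 2 3]
Step 5: sold=3 (running total=17) -> [2 2 2]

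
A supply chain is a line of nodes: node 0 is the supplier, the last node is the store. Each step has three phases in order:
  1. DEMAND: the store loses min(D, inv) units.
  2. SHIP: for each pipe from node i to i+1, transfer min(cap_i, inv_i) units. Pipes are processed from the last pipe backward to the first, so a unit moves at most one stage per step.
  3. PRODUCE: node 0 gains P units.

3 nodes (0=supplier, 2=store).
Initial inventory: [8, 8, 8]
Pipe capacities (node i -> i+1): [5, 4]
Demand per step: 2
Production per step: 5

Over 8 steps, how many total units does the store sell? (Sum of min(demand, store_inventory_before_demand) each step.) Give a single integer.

Step 1: sold=2 (running total=2) -> [8 9 10]
Step 2: sold=2 (running total=4) -> [8 10 12]
Step 3: sold=2 (running total=6) -> [8 11 14]
Step 4: sold=2 (running total=8) -> [8 12 16]
Step 5: sold=2 (running total=10) -> [8 13 18]
Step 6: sold=2 (running total=12) -> [8 14 20]
Step 7: sold=2 (running total=14) -> [8 15 22]
Step 8: sold=2 (running total=16) -> [8 16 24]

Answer: 16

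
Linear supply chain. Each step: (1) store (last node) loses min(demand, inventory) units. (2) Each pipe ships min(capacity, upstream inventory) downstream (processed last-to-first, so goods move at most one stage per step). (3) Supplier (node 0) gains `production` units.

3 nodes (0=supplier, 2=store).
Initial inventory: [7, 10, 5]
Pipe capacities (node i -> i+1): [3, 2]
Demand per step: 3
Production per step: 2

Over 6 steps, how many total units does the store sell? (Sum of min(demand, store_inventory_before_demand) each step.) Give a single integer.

Answer: 15

Derivation:
Step 1: sold=3 (running total=3) -> [6 11 4]
Step 2: sold=3 (running total=6) -> [5 12 3]
Step 3: sold=3 (running total=9) -> [4 13 2]
Step 4: sold=2 (running total=11) -> [3 14 2]
Step 5: sold=2 (running total=13) -> [2 15 2]
Step 6: sold=2 (running total=15) -> [2 15 2]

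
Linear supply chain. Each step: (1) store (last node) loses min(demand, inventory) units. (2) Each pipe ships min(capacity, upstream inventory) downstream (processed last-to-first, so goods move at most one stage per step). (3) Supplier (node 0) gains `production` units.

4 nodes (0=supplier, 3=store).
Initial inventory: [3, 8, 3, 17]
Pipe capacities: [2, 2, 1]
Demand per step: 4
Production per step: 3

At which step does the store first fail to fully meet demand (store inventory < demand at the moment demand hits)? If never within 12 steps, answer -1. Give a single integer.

Step 1: demand=4,sold=4 ship[2->3]=1 ship[1->2]=2 ship[0->1]=2 prod=3 -> [4 8 4 14]
Step 2: demand=4,sold=4 ship[2->3]=1 ship[1->2]=2 ship[0->1]=2 prod=3 -> [5 8 5 11]
Step 3: demand=4,sold=4 ship[2->3]=1 ship[1->2]=2 ship[0->1]=2 prod=3 -> [6 8 6 8]
Step 4: demand=4,sold=4 ship[2->3]=1 ship[1->2]=2 ship[0->1]=2 prod=3 -> [7 8 7 5]
Step 5: demand=4,sold=4 ship[2->3]=1 ship[1->2]=2 ship[0->1]=2 prod=3 -> [8 8 8 2]
Step 6: demand=4,sold=2 ship[2->3]=1 ship[1->2]=2 ship[0->1]=2 prod=3 -> [9 8 9 1]
Step 7: demand=4,sold=1 ship[2->3]=1 ship[1->2]=2 ship[0->1]=2 prod=3 -> [10 8 10 1]
Step 8: demand=4,sold=1 ship[2->3]=1 ship[1->2]=2 ship[0->1]=2 prod=3 -> [11 8 11 1]
Step 9: demand=4,sold=1 ship[2->3]=1 ship[1->2]=2 ship[0->1]=2 prod=3 -> [12 8 12 1]
Step 10: demand=4,sold=1 ship[2->3]=1 ship[1->2]=2 ship[0->1]=2 prod=3 -> [13 8 13 1]
Step 11: demand=4,sold=1 ship[2->3]=1 ship[1->2]=2 ship[0->1]=2 prod=3 -> [14 8 14 1]
Step 12: demand=4,sold=1 ship[2->3]=1 ship[1->2]=2 ship[0->1]=2 prod=3 -> [15 8 15 1]
First stockout at step 6

6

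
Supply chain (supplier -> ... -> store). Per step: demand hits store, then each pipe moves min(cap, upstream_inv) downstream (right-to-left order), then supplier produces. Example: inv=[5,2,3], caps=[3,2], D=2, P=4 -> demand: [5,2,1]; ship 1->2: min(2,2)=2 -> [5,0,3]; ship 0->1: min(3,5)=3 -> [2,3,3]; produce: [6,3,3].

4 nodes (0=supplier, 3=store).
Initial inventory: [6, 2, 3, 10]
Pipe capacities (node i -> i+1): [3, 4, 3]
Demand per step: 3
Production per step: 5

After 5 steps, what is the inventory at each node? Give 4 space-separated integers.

Step 1: demand=3,sold=3 ship[2->3]=3 ship[1->2]=2 ship[0->1]=3 prod=5 -> inv=[8 3 2 10]
Step 2: demand=3,sold=3 ship[2->3]=2 ship[1->2]=3 ship[0->1]=3 prod=5 -> inv=[10 3 3 9]
Step 3: demand=3,sold=3 ship[2->3]=3 ship[1->2]=3 ship[0->1]=3 prod=5 -> inv=[12 3 3 9]
Step 4: demand=3,sold=3 ship[2->3]=3 ship[1->2]=3 ship[0->1]=3 prod=5 -> inv=[14 3 3 9]
Step 5: demand=3,sold=3 ship[2->3]=3 ship[1->2]=3 ship[0->1]=3 prod=5 -> inv=[16 3 3 9]

16 3 3 9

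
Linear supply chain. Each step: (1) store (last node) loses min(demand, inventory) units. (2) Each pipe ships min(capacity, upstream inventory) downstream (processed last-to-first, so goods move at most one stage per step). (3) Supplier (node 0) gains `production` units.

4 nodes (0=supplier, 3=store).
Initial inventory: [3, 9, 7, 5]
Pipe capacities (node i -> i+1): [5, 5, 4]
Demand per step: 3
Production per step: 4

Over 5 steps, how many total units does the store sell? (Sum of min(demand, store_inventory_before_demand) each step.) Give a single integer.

Step 1: sold=3 (running total=3) -> [4 7 8 6]
Step 2: sold=3 (running total=6) -> [4 6 9 7]
Step 3: sold=3 (running total=9) -> [4 5 10 8]
Step 4: sold=3 (running total=12) -> [4 4 11 9]
Step 5: sold=3 (running total=15) -> [4 4 11 10]

Answer: 15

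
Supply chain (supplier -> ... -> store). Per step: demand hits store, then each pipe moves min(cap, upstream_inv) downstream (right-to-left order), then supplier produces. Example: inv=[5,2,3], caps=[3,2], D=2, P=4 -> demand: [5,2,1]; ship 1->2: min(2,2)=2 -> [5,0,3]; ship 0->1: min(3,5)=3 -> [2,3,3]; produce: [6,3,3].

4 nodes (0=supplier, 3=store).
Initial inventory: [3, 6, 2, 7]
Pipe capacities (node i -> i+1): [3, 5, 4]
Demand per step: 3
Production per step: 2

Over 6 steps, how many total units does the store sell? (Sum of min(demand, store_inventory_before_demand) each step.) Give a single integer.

Step 1: sold=3 (running total=3) -> [2 4 5 6]
Step 2: sold=3 (running total=6) -> [2 2 5 7]
Step 3: sold=3 (running total=9) -> [2 2 3 8]
Step 4: sold=3 (running total=12) -> [2 2 2 8]
Step 5: sold=3 (running total=15) -> [2 2 2 7]
Step 6: sold=3 (running total=18) -> [2 2 2 6]

Answer: 18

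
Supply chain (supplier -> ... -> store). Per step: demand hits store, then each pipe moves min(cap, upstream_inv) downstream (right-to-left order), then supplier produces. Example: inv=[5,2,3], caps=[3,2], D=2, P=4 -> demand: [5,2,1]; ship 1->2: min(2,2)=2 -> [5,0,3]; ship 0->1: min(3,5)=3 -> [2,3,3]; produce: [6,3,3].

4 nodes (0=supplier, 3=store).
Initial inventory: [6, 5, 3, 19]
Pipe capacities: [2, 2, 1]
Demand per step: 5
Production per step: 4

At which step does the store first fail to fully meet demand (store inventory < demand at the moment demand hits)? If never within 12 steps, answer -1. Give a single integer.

Step 1: demand=5,sold=5 ship[2->3]=1 ship[1->2]=2 ship[0->1]=2 prod=4 -> [8 5 4 15]
Step 2: demand=5,sold=5 ship[2->3]=1 ship[1->2]=2 ship[0->1]=2 prod=4 -> [10 5 5 11]
Step 3: demand=5,sold=5 ship[2->3]=1 ship[1->2]=2 ship[0->1]=2 prod=4 -> [12 5 6 7]
Step 4: demand=5,sold=5 ship[2->3]=1 ship[1->2]=2 ship[0->1]=2 prod=4 -> [14 5 7 3]
Step 5: demand=5,sold=3 ship[2->3]=1 ship[1->2]=2 ship[0->1]=2 prod=4 -> [16 5 8 1]
Step 6: demand=5,sold=1 ship[2->3]=1 ship[1->2]=2 ship[0->1]=2 prod=4 -> [18 5 9 1]
Step 7: demand=5,sold=1 ship[2->3]=1 ship[1->2]=2 ship[0->1]=2 prod=4 -> [20 5 10 1]
Step 8: demand=5,sold=1 ship[2->3]=1 ship[1->2]=2 ship[0->1]=2 prod=4 -> [22 5 11 1]
Step 9: demand=5,sold=1 ship[2->3]=1 ship[1->2]=2 ship[0->1]=2 prod=4 -> [24 5 12 1]
Step 10: demand=5,sold=1 ship[2->3]=1 ship[1->2]=2 ship[0->1]=2 prod=4 -> [26 5 13 1]
Step 11: demand=5,sold=1 ship[2->3]=1 ship[1->2]=2 ship[0->1]=2 prod=4 -> [28 5 14 1]
Step 12: demand=5,sold=1 ship[2->3]=1 ship[1->2]=2 ship[0->1]=2 prod=4 -> [30 5 15 1]
First stockout at step 5

5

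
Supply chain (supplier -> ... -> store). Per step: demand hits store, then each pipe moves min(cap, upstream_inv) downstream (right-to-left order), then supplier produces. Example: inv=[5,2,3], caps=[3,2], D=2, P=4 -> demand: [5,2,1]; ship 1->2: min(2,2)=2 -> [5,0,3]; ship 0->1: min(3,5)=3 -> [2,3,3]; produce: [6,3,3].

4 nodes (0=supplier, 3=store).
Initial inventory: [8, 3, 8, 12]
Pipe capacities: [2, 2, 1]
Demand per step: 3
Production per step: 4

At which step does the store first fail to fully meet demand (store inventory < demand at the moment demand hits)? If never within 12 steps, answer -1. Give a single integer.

Step 1: demand=3,sold=3 ship[2->3]=1 ship[1->2]=2 ship[0->1]=2 prod=4 -> [10 3 9 10]
Step 2: demand=3,sold=3 ship[2->3]=1 ship[1->2]=2 ship[0->1]=2 prod=4 -> [12 3 10 8]
Step 3: demand=3,sold=3 ship[2->3]=1 ship[1->2]=2 ship[0->1]=2 prod=4 -> [14 3 11 6]
Step 4: demand=3,sold=3 ship[2->3]=1 ship[1->2]=2 ship[0->1]=2 prod=4 -> [16 3 12 4]
Step 5: demand=3,sold=3 ship[2->3]=1 ship[1->2]=2 ship[0->1]=2 prod=4 -> [18 3 13 2]
Step 6: demand=3,sold=2 ship[2->3]=1 ship[1->2]=2 ship[0->1]=2 prod=4 -> [20 3 14 1]
Step 7: demand=3,sold=1 ship[2->3]=1 ship[1->2]=2 ship[0->1]=2 prod=4 -> [22 3 15 1]
Step 8: demand=3,sold=1 ship[2->3]=1 ship[1->2]=2 ship[0->1]=2 prod=4 -> [24 3 16 1]
Step 9: demand=3,sold=1 ship[2->3]=1 ship[1->2]=2 ship[0->1]=2 prod=4 -> [26 3 17 1]
Step 10: demand=3,sold=1 ship[2->3]=1 ship[1->2]=2 ship[0->1]=2 prod=4 -> [28 3 18 1]
Step 11: demand=3,sold=1 ship[2->3]=1 ship[1->2]=2 ship[0->1]=2 prod=4 -> [30 3 19 1]
Step 12: demand=3,sold=1 ship[2->3]=1 ship[1->2]=2 ship[0->1]=2 prod=4 -> [32 3 20 1]
First stockout at step 6

6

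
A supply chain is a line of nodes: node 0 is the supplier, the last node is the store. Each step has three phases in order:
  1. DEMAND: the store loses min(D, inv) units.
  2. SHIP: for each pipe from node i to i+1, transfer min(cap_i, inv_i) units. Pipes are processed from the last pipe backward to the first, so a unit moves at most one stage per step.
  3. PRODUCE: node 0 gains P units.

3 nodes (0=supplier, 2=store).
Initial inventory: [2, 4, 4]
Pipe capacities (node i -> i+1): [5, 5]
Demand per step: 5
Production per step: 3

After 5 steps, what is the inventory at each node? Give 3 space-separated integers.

Step 1: demand=5,sold=4 ship[1->2]=4 ship[0->1]=2 prod=3 -> inv=[3 2 4]
Step 2: demand=5,sold=4 ship[1->2]=2 ship[0->1]=3 prod=3 -> inv=[3 3 2]
Step 3: demand=5,sold=2 ship[1->2]=3 ship[0->1]=3 prod=3 -> inv=[3 3 3]
Step 4: demand=5,sold=3 ship[1->2]=3 ship[0->1]=3 prod=3 -> inv=[3 3 3]
Step 5: demand=5,sold=3 ship[1->2]=3 ship[0->1]=3 prod=3 -> inv=[3 3 3]

3 3 3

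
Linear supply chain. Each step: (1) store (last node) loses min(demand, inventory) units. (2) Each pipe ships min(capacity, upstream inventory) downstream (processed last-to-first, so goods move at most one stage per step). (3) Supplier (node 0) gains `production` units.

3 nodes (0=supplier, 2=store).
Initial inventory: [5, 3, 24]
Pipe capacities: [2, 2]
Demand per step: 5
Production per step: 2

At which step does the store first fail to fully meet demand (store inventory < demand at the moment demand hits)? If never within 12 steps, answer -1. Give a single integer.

Step 1: demand=5,sold=5 ship[1->2]=2 ship[0->1]=2 prod=2 -> [5 3 21]
Step 2: demand=5,sold=5 ship[1->2]=2 ship[0->1]=2 prod=2 -> [5 3 18]
Step 3: demand=5,sold=5 ship[1->2]=2 ship[0->1]=2 prod=2 -> [5 3 15]
Step 4: demand=5,sold=5 ship[1->2]=2 ship[0->1]=2 prod=2 -> [5 3 12]
Step 5: demand=5,sold=5 ship[1->2]=2 ship[0->1]=2 prod=2 -> [5 3 9]
Step 6: demand=5,sold=5 ship[1->2]=2 ship[0->1]=2 prod=2 -> [5 3 6]
Step 7: demand=5,sold=5 ship[1->2]=2 ship[0->1]=2 prod=2 -> [5 3 3]
Step 8: demand=5,sold=3 ship[1->2]=2 ship[0->1]=2 prod=2 -> [5 3 2]
Step 9: demand=5,sold=2 ship[1->2]=2 ship[0->1]=2 prod=2 -> [5 3 2]
Step 10: demand=5,sold=2 ship[1->2]=2 ship[0->1]=2 prod=2 -> [5 3 2]
Step 11: demand=5,sold=2 ship[1->2]=2 ship[0->1]=2 prod=2 -> [5 3 2]
Step 12: demand=5,sold=2 ship[1->2]=2 ship[0->1]=2 prod=2 -> [5 3 2]
First stockout at step 8

8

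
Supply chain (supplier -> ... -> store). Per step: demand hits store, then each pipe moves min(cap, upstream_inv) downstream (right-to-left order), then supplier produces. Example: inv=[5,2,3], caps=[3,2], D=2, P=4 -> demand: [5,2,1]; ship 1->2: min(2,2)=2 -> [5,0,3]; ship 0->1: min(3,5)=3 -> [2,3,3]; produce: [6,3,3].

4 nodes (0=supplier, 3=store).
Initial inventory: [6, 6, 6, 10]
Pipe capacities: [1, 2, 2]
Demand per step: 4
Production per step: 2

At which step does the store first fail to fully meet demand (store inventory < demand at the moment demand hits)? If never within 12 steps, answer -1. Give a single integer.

Step 1: demand=4,sold=4 ship[2->3]=2 ship[1->2]=2 ship[0->1]=1 prod=2 -> [7 5 6 8]
Step 2: demand=4,sold=4 ship[2->3]=2 ship[1->2]=2 ship[0->1]=1 prod=2 -> [8 4 6 6]
Step 3: demand=4,sold=4 ship[2->3]=2 ship[1->2]=2 ship[0->1]=1 prod=2 -> [9 3 6 4]
Step 4: demand=4,sold=4 ship[2->3]=2 ship[1->2]=2 ship[0->1]=1 prod=2 -> [10 2 6 2]
Step 5: demand=4,sold=2 ship[2->3]=2 ship[1->2]=2 ship[0->1]=1 prod=2 -> [11 1 6 2]
Step 6: demand=4,sold=2 ship[2->3]=2 ship[1->2]=1 ship[0->1]=1 prod=2 -> [12 1 5 2]
Step 7: demand=4,sold=2 ship[2->3]=2 ship[1->2]=1 ship[0->1]=1 prod=2 -> [13 1 4 2]
Step 8: demand=4,sold=2 ship[2->3]=2 ship[1->2]=1 ship[0->1]=1 prod=2 -> [14 1 3 2]
Step 9: demand=4,sold=2 ship[2->3]=2 ship[1->2]=1 ship[0->1]=1 prod=2 -> [15 1 2 2]
Step 10: demand=4,sold=2 ship[2->3]=2 ship[1->2]=1 ship[0->1]=1 prod=2 -> [16 1 1 2]
Step 11: demand=4,sold=2 ship[2->3]=1 ship[1->2]=1 ship[0->1]=1 prod=2 -> [17 1 1 1]
Step 12: demand=4,sold=1 ship[2->3]=1 ship[1->2]=1 ship[0->1]=1 prod=2 -> [18 1 1 1]
First stockout at step 5

5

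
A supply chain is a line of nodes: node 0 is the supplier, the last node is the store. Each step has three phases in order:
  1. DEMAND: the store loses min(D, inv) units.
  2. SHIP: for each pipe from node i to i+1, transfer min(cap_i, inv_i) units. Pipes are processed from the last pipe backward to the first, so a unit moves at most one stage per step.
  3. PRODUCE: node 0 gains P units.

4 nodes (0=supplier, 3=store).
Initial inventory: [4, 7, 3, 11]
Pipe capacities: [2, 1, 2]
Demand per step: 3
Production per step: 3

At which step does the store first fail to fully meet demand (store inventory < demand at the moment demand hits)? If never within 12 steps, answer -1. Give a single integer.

Step 1: demand=3,sold=3 ship[2->3]=2 ship[1->2]=1 ship[0->1]=2 prod=3 -> [5 8 2 10]
Step 2: demand=3,sold=3 ship[2->3]=2 ship[1->2]=1 ship[0->1]=2 prod=3 -> [6 9 1 9]
Step 3: demand=3,sold=3 ship[2->3]=1 ship[1->2]=1 ship[0->1]=2 prod=3 -> [7 10 1 7]
Step 4: demand=3,sold=3 ship[2->3]=1 ship[1->2]=1 ship[0->1]=2 prod=3 -> [8 11 1 5]
Step 5: demand=3,sold=3 ship[2->3]=1 ship[1->2]=1 ship[0->1]=2 prod=3 -> [9 12 1 3]
Step 6: demand=3,sold=3 ship[2->3]=1 ship[1->2]=1 ship[0->1]=2 prod=3 -> [10 13 1 1]
Step 7: demand=3,sold=1 ship[2->3]=1 ship[1->2]=1 ship[0->1]=2 prod=3 -> [11 14 1 1]
Step 8: demand=3,sold=1 ship[2->3]=1 ship[1->2]=1 ship[0->1]=2 prod=3 -> [12 15 1 1]
Step 9: demand=3,sold=1 ship[2->3]=1 ship[1->2]=1 ship[0->1]=2 prod=3 -> [13 16 1 1]
Step 10: demand=3,sold=1 ship[2->3]=1 ship[1->2]=1 ship[0->1]=2 prod=3 -> [14 17 1 1]
Step 11: demand=3,sold=1 ship[2->3]=1 ship[1->2]=1 ship[0->1]=2 prod=3 -> [15 18 1 1]
Step 12: demand=3,sold=1 ship[2->3]=1 ship[1->2]=1 ship[0->1]=2 prod=3 -> [16 19 1 1]
First stockout at step 7

7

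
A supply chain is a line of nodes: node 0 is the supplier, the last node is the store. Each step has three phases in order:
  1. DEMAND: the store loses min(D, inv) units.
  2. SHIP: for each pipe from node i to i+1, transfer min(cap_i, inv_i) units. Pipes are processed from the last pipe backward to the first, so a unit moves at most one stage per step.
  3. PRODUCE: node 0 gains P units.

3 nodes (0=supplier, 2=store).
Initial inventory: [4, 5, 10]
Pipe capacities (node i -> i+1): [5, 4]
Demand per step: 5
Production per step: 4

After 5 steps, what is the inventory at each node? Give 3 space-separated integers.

Step 1: demand=5,sold=5 ship[1->2]=4 ship[0->1]=4 prod=4 -> inv=[4 5 9]
Step 2: demand=5,sold=5 ship[1->2]=4 ship[0->1]=4 prod=4 -> inv=[4 5 8]
Step 3: demand=5,sold=5 ship[1->2]=4 ship[0->1]=4 prod=4 -> inv=[4 5 7]
Step 4: demand=5,sold=5 ship[1->2]=4 ship[0->1]=4 prod=4 -> inv=[4 5 6]
Step 5: demand=5,sold=5 ship[1->2]=4 ship[0->1]=4 prod=4 -> inv=[4 5 5]

4 5 5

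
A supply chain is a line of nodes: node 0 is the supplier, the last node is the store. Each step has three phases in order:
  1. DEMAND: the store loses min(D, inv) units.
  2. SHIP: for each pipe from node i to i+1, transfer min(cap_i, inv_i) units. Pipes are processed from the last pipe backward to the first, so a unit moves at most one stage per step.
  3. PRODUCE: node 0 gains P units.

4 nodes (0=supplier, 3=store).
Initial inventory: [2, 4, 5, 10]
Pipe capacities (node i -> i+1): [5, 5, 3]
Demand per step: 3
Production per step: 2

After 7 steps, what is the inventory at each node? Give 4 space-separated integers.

Step 1: demand=3,sold=3 ship[2->3]=3 ship[1->2]=4 ship[0->1]=2 prod=2 -> inv=[2 2 6 10]
Step 2: demand=3,sold=3 ship[2->3]=3 ship[1->2]=2 ship[0->1]=2 prod=2 -> inv=[2 2 5 10]
Step 3: demand=3,sold=3 ship[2->3]=3 ship[1->2]=2 ship[0->1]=2 prod=2 -> inv=[2 2 4 10]
Step 4: demand=3,sold=3 ship[2->3]=3 ship[1->2]=2 ship[0->1]=2 prod=2 -> inv=[2 2 3 10]
Step 5: demand=3,sold=3 ship[2->3]=3 ship[1->2]=2 ship[0->1]=2 prod=2 -> inv=[2 2 2 10]
Step 6: demand=3,sold=3 ship[2->3]=2 ship[1->2]=2 ship[0->1]=2 prod=2 -> inv=[2 2 2 9]
Step 7: demand=3,sold=3 ship[2->3]=2 ship[1->2]=2 ship[0->1]=2 prod=2 -> inv=[2 2 2 8]

2 2 2 8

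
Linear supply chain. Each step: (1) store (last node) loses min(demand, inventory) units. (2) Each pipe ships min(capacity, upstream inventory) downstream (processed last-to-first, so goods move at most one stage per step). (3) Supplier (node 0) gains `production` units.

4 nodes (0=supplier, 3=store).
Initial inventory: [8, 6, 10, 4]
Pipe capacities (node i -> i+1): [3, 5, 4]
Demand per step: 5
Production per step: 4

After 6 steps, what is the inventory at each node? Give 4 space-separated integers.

Step 1: demand=5,sold=4 ship[2->3]=4 ship[1->2]=5 ship[0->1]=3 prod=4 -> inv=[9 4 11 4]
Step 2: demand=5,sold=4 ship[2->3]=4 ship[1->2]=4 ship[0->1]=3 prod=4 -> inv=[10 3 11 4]
Step 3: demand=5,sold=4 ship[2->3]=4 ship[1->2]=3 ship[0->1]=3 prod=4 -> inv=[11 3 10 4]
Step 4: demand=5,sold=4 ship[2->3]=4 ship[1->2]=3 ship[0->1]=3 prod=4 -> inv=[12 3 9 4]
Step 5: demand=5,sold=4 ship[2->3]=4 ship[1->2]=3 ship[0->1]=3 prod=4 -> inv=[13 3 8 4]
Step 6: demand=5,sold=4 ship[2->3]=4 ship[1->2]=3 ship[0->1]=3 prod=4 -> inv=[14 3 7 4]

14 3 7 4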